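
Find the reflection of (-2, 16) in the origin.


Reflection rule for origin: (-x, -y)
(-2, 16) -> (2, -16)

(2, -16)


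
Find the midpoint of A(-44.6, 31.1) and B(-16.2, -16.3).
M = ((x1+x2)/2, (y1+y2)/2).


Mx = (-44.6 - 16.2)/2 = -60.8/2 = -30.4000
My = (31.1 - 16.3)/2 = 14.8/2 = 7.4000

(-30.4000, 7.4000)


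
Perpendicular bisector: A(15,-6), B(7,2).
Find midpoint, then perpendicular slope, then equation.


Midpoint = (11, -2)
Slope of AB = dy/dx = 8/(-8) = -1.0000
Perp slope = -dx/dy = 8/8 = 1.0000
b = My - (perp slope)*Mx = -2 + (-8*11)/8 = -2 - 11.0000 = -13.0000

y = 1.0000x - 13.0000


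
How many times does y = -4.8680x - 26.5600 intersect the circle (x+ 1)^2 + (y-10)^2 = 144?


Substitute y = -4.8680x - 26.5600: (x+ 1)^2 + (-4.8680x- 26.5600-10)^2 = 144
Expand to Ax^2 + Bx + C = 0, where b-k = -36.56
A = 1+m^2 = 24.697424
B = 2(m(b-k) - h) = 2(-4.8680*(-36.56) + 1) = 357.94816
C = h^2 + (b-k)^2 - r^2 = 1 + 1336.6336 - 144 = 1193.6336
disc = B^2-4AC = 128126.8852 - 117918.7005 = 10208.1847
disc > 0

2 intersection points


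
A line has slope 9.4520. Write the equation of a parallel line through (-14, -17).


Parallel lines have equal slopes.
m2 = 9.4520
b2 = -17 - 9.4520*(-14) = 115.3280

y = 9.4520x + 115.3280


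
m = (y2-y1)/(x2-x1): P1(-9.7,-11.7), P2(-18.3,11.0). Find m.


dy = 11.0 + 11.7 = 22.7
dx = -18.3 + 9.7 = -8.6
m = 22.7/(-8.6) = -2.6395

m = -2.6395


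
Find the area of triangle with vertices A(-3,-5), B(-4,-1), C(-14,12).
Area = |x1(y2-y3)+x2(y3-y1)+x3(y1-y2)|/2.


-3*(-1-12) = 39
-4*(12+ 5) = -68
-14*(-5+ 1) = 56
sum = 27
Area = |27|/2 = 13.5000

13.5000 sq units


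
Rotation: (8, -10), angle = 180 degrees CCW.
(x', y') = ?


cos(180) = -1, sin(180) = 0
x' = 8*(-1) + 10*0 = -8
y' = 8*0 - 10*(-1) = 10

(-8, 10)


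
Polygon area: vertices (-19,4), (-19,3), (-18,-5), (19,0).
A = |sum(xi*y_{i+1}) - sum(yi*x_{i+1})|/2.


sum(xi*y_{i+1}) = -19*3 - 19*(-5) - 18*0 + 19*4 = 114
sum(yi*x_{i+1}) = 4*(-19) + 3*(-18) - 5*19 + 0*(-19) = -225
Area = |114 + 225|/2 = 339/2 = 169.5000

169.5000 sq units


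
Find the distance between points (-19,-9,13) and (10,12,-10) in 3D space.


dx=29, dy=21, dz=-23
d = sqrt(841+441+529) = sqrt(1811) = 42.5558

42.5558


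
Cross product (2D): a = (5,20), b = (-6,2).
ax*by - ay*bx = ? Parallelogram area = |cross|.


cross = 5*2 - 20*(-6) = 10 + 120 = 130
Parallelogram area = |130| = 130

cross = 130, parallelogram area = 130


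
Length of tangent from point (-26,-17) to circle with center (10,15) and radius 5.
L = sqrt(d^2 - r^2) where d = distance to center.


d = sqrt((-26-10)^2 + (-17-15)^2) = sqrt(1296+1024) = 48.1664
L = sqrt(2320.0000 - 25) = sqrt(2295.0000) = 47.9062

47.9062


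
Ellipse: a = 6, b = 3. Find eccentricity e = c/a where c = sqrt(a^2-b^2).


c = sqrt(36-9) = sqrt(27) = 5.1962
e = c/a = sqrt(27)/6 = 0.8660

e = 0.8660


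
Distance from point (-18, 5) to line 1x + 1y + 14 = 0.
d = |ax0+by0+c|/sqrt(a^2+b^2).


|1*(-18) + 1*5 + 14| = |1| = 1
sqrt(1 + 1) = sqrt(2) = 1.4142
d = 1/sqrt(2) = 0.7071

0.7071


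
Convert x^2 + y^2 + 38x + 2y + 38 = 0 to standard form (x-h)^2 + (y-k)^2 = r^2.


h = -D/2 = -38/2 = -19
k = -E/2 = -2/2 = -1
r^2 = h^2 + k^2 - F = 361 + 1 - 38 = 324
r = 18

Center (-19, -1), radius = 18


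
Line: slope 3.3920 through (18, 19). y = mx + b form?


y - 19 = 3.3920(x - 18)
y = 3.3920x + 19 - 3.3920*18
y = 3.3920x - 42.0560

y = 3.3920x - 42.0560


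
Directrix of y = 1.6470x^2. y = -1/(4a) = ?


a = 1.6470
1/(4a) = 0.1518
directrix: y = -0.1518 = -0.1518

y = -0.1518


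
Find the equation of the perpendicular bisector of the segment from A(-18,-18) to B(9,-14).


Midpoint = (-4.5, -16)
Slope of AB = dy/dx = 4/27 = 0.1481
Perp slope = -dx/dy = -27/4 = -6.7500
b = My - (perp slope)*Mx = -16 + (27*(-4.5))/4 = -16 - 30.3750 = -46.3750

y = -6.7500x - 46.3750


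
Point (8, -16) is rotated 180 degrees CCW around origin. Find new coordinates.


cos(180) = -1, sin(180) = 0
x' = 8*(-1) + 16*0 = -8
y' = 8*0 - 16*(-1) = 16

(-8, 16)


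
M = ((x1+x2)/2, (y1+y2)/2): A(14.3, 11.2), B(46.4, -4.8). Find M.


Mx = (14.3 + 46.4)/2 = 60.7/2 = 30.3500
My = (11.2 - 4.8)/2 = 6.4/2 = 3.2000

(30.3500, 3.2000)


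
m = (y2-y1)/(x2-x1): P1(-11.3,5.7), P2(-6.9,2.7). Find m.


dy = 2.7 - 5.7 = -3.0
dx = -6.9 + 11.3 = 4.4
m = -3.0/4.4 = -0.6818

m = -0.6818


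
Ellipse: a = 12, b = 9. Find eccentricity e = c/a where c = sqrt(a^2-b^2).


c = sqrt(144-81) = sqrt(63) = 7.9373
e = c/a = sqrt(63)/12 = 0.6614

e = 0.6614


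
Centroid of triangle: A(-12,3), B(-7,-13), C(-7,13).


Gx = (-12- 7- 7)/3 = -26/3 = -8.6667
Gy = (3- 13+13)/3 = 3/3 = 1.0000

G = (-8.6667, 1.0000)


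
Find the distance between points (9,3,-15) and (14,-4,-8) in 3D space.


dx=5, dy=-7, dz=7
d = sqrt(25+49+49) = sqrt(123) = 11.0905

11.0905


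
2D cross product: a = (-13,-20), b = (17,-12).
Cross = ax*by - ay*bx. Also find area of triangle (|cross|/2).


cross = -13*(-12) + 20*17 = 156 + 340 = 496
Triangle area = |496|/2 = 496/2 = 248.0000

cross = 496, triangle area = 248.0000


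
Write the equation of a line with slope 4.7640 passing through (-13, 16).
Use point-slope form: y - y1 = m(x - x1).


y - 16 = 4.7640(x + 13)
y = 4.7640x + 16 - 4.7640*(-13)
y = 4.7640x + 77.9320

y = 4.7640x + 77.9320


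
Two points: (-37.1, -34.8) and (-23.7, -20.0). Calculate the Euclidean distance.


dx = -23.7 + 37.1 = 13.4
dy = -20.0 + 34.8 = 14.8
d = sqrt(179.56 + 219.04) = sqrt(398.6) = 19.9650

19.9650


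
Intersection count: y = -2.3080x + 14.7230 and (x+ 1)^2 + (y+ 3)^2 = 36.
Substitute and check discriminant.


Substitute y = -2.3080x + 14.7230: (x+ 1)^2 + (-2.3080x+14.7230+ 3)^2 = 36
Expand to Ax^2 + Bx + C = 0, where b-k = 17.723
A = 1+m^2 = 6.326864
B = 2(m(b-k) - h) = 2(-2.3080*17.723 + 1) = -79.809368
C = h^2 + (b-k)^2 - r^2 = 1 + 314.104729 - 36 = 279.104729
disc = B^2-4AC = 6369.5352 - 7063.4306 = -693.8954
disc < 0

0 intersection points


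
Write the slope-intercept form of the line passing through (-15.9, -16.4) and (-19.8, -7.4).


m = (9)/(-3.9) = -2.3077
b = y1 - m*x1 = -16.4 - (9*(-15.9))/(-3.9) = -16.4 - 36.6923 = -53.0923

y = -2.3077x - 53.0923


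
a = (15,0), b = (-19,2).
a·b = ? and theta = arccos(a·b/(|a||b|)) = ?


a·b = 15*(-19) + 0*2 = -285 + 0 = -285
|a| = sqrt(225+0) = 15.0000
|b| = sqrt(361+4) = 19.1050
cos(theta) = -285/(sqrt(225)*sqrt(365)) = -285/sqrt(82125) = -0.994505
theta = arccos(-285/sqrt(82125)) = 173.9910 degrees

a·b = -285, theta = 173.9910 deg


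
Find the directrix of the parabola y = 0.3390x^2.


a = 0.3390
1/(4a) = 0.7375
directrix: y = -0.7375 = -0.7375

y = -0.7375


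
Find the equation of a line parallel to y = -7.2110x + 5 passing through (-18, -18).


Parallel lines have equal slopes.
m2 = -7.2110
b2 = -18 + 7.2110*(-18) = -147.7980

y = -7.2110x - 147.7980


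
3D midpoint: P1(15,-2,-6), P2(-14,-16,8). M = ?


Mx = (15- 14)/2 = 0.5000
My = (-2- 16)/2 = -9.0000
Mz = (-6+8)/2 = 1.0000

M = (0.5000, -9.0000, 1.0000)


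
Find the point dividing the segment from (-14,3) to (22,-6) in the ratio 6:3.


Px = (6*22 + 3*(-14))/9 = 90/9 = 10.0000
Py = (6*(-6) + 3*3)/9 = -27/9 = -3.0000

P = (10.0000, -3.0000)


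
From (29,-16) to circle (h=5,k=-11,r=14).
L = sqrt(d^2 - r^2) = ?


d = sqrt((29-5)^2 + (-16+ 11)^2) = sqrt(576+25) = 24.5153
L = sqrt(601.0000 - 196) = sqrt(405.0000) = 20.1246

20.1246


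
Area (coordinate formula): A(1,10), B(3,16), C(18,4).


1*(16-4) = 12
3*(4-10) = -18
18*(10-16) = -108
sum = -114
Area = |-114|/2 = 57.0000

57.0000 sq units


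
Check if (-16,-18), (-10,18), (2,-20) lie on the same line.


-16*(18+ 20) - 10*(-20+ 18) + 2*(-18-18)
= -608 + 20 - 72 = -660

No, not collinear (determinant = -660)


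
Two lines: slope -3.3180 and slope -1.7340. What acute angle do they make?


m1-m2 = -1.584
1+m1*m2 = 6.753412
tan(theta) = |-1.584/6.753412| = 0.234548
theta = arctan(|-1.584/6.753412|) = 13.2000 degrees (acute angle)

13.2000 degrees


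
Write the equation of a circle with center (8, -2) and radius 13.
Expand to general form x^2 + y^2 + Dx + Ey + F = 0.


(x-8)^2 + (y+ 2)^2 = 13^2
D = -2h = -16, E = -2k = 4
F = h^2+k^2-r^2 = 64+4-169 = -101

x^2 + y^2 - 16x + 4y - 101 = 0


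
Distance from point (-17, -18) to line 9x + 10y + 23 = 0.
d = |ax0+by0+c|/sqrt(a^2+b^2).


|9*(-17) + 10*(-18) + 23| = |-310| = 310
sqrt(81 + 100) = sqrt(181) = 13.4536
d = 310/sqrt(181) = 23.0421

23.0421


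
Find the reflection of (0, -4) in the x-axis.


Reflection rule for x-axis: (x, -y)
(0, -4) -> (0, 4)

(0, 4)


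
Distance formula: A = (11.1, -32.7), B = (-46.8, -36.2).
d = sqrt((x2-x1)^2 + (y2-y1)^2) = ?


dx = -46.8 - 11.1 = -57.9
dy = -36.2 + 32.7 = -3.5
d = sqrt(3352.41 + 12.25) = sqrt(3364.66) = 58.0057

58.0057


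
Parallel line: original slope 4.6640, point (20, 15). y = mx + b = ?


Parallel lines have equal slopes.
m2 = 4.6640
b2 = 15 - 4.6640*20 = -78.2800

y = 4.6640x - 78.2800


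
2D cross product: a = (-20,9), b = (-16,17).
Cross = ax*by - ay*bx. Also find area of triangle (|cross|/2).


cross = -20*17 - 9*(-16) = -340 + 144 = -196
Triangle area = |-196|/2 = 196/2 = 98.0000

cross = -196, triangle area = 98.0000


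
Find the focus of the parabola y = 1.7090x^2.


a = 1.7090
4a = 6.8360
focus = (0, 1/6.8360) = (0, 0.1463)

Focus = (0, 0.1463)


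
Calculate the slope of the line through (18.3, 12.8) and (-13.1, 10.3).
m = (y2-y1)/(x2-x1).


dy = 10.3 - 12.8 = -2.5
dx = -13.1 - 18.3 = -31.4
m = -2.5/(-31.4) = 0.0796

m = 0.0796


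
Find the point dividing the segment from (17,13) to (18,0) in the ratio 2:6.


Px = (2*18 + 6*17)/8 = 138/8 = 17.2500
Py = (2*0 + 6*13)/8 = 78/8 = 9.7500

P = (17.2500, 9.7500)


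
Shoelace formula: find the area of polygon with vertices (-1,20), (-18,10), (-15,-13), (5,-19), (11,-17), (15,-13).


sum(xi*y_{i+1}) = -1*10 - 18*(-13) - 15*(-19) + 5*(-17) + 11*(-13) + 15*20 = 581
sum(yi*x_{i+1}) = 20*(-18) + 10*(-15) - 13*5 - 19*11 - 17*15 - 13*(-1) = -1026
Area = |581 + 1026|/2 = 1607/2 = 803.5000

803.5000 sq units


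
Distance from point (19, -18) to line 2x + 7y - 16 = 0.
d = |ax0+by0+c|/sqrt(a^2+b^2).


|2*19 + 7*(-18) - 16| = |-104| = 104
sqrt(4 + 49) = sqrt(53) = 7.2801
d = 104/sqrt(53) = 14.2855

14.2855


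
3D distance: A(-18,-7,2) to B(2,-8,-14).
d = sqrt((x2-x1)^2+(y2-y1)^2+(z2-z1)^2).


dx=20, dy=-1, dz=-16
d = sqrt(400+1+256) = sqrt(657) = 25.6320

25.6320


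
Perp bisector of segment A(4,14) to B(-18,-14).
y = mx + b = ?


Midpoint = (-7, 0)
Slope of AB = dy/dx = -28/(-22) = 1.2727
Perp slope = -dx/dy = -22/28 = -0.7857
b = My - (perp slope)*Mx = 0 + (-22*(-7))/(-28) = 0 - 5.5000 = -5.5000

y = -0.7857x - 5.5000


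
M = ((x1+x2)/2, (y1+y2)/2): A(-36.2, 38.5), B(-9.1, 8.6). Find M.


Mx = (-36.2 - 9.1)/2 = -45.3/2 = -22.6500
My = (38.5 + 8.6)/2 = 47.1/2 = 23.5500

(-22.6500, 23.5500)


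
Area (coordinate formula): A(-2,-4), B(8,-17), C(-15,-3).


-2*(-17+ 3) = 28
8*(-3+ 4) = 8
-15*(-4+ 17) = -195
sum = -159
Area = |-159|/2 = 79.5000

79.5000 sq units


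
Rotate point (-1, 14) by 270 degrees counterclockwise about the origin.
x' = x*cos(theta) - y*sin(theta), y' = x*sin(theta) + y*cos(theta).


cos(270) = 0, sin(270) = -1
x' = -1*0 - 14*(-1) = 14
y' = -1*(-1) + 14*0 = 1

(14, 1)


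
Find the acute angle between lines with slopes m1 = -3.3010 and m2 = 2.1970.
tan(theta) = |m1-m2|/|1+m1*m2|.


m1-m2 = -5.498
1+m1*m2 = -6.252297
tan(theta) = |-5.498/(-6.252297)| = 0.879357
theta = arctan(|-5.498/(-6.252297)|) = 41.3270 degrees (acute angle)

41.3270 degrees


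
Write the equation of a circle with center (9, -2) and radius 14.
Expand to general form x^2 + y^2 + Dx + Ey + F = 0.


(x-9)^2 + (y+ 2)^2 = 14^2
D = -2h = -18, E = -2k = 4
F = h^2+k^2-r^2 = 81+4-196 = -111

x^2 + y^2 - 18x + 4y - 111 = 0


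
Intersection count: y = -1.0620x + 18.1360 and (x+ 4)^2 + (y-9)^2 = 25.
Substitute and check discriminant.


Substitute y = -1.0620x + 18.1360: (x+ 4)^2 + (-1.0620x+18.1360-9)^2 = 25
Expand to Ax^2 + Bx + C = 0, where b-k = 9.136
A = 1+m^2 = 2.127844
B = 2(m(b-k) - h) = 2(-1.0620*9.136 + 4) = -11.404864
C = h^2 + (b-k)^2 - r^2 = 16 + 83.466496 - 25 = 74.466496
disc = B^2-4AC = 130.0709 - 633.8123 = -503.7414
disc < 0

0 intersection points


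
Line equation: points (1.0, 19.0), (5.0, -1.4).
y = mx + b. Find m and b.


m = (-20.4)/(4.0) = -5.1000
b = y1 - m*x1 = 19.0 - (-20.4*1.0)/(4.0) = 19.0 + 5.1000 = 24.1000

y = -5.1000x + 24.1000


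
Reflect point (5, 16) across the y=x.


Reflection rule for y=x: (y, x)
(5, 16) -> (16, 5)

(16, 5)


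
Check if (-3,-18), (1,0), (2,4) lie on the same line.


-3*(0-4) + 1*(4+ 18) + 2*(-18-0)
= 12 + 22 - 36 = -2

No, not collinear (determinant = -2)


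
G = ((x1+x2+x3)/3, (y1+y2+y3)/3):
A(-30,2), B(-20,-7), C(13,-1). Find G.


Gx = (-30- 20+13)/3 = -37/3 = -12.3333
Gy = (2- 7- 1)/3 = -6/3 = -2.0000

G = (-12.3333, -2.0000)


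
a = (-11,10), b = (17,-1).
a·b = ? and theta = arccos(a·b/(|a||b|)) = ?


a·b = -11*17 + 10*(-1) = -187 - 10 = -197
|a| = sqrt(121+100) = 14.8661
|b| = sqrt(289+1) = 17.0294
cos(theta) = -197/(sqrt(221)*sqrt(290)) = -197/sqrt(64090) = -0.778164
theta = arccos(-197/sqrt(64090)) = 141.0928 degrees

a·b = -197, theta = 141.0928 deg


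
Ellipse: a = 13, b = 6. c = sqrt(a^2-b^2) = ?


c^2 = 13^2 - 6^2 = 169 - 36 = 133
c = sqrt(133) = 11.5326

c = 11.5326


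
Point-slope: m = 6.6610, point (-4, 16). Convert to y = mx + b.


y - 16 = 6.6610(x + 4)
y = 6.6610x + 16 - 6.6610*(-4)
y = 6.6610x + 42.6440

y = 6.6610x + 42.6440


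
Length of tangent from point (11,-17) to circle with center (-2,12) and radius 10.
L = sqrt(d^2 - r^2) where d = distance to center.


d = sqrt((11+ 2)^2 + (-17-12)^2) = sqrt(169+841) = 31.7805
L = sqrt(1010.0000 - 100) = sqrt(910.0000) = 30.1662

30.1662


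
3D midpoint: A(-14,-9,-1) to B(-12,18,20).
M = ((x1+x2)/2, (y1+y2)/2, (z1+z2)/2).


Mx = (-14- 12)/2 = -13.0000
My = (-9+18)/2 = 4.5000
Mz = (-1+20)/2 = 9.5000

M = (-13.0000, 4.5000, 9.5000)


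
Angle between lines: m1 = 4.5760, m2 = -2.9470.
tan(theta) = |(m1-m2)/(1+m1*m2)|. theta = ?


m1-m2 = 7.523
1+m1*m2 = -12.485472
tan(theta) = |7.523/(-12.485472)| = 0.602540
theta = arctan(|7.523/(-12.485472)|) = 31.0707 degrees (acute angle)

31.0707 degrees


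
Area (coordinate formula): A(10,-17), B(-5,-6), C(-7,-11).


10*(-6+ 11) = 50
-5*(-11+ 17) = -30
-7*(-17+ 6) = 77
sum = 97
Area = |97|/2 = 48.5000

48.5000 sq units


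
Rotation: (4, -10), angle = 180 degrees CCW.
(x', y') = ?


cos(180) = -1, sin(180) = 0
x' = 4*(-1) + 10*0 = -4
y' = 4*0 - 10*(-1) = 10

(-4, 10)


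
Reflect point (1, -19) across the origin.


Reflection rule for origin: (-x, -y)
(1, -19) -> (-1, 19)

(-1, 19)


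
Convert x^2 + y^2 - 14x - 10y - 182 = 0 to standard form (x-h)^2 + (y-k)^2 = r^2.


h = -D/2 = 14/2 = 7
k = -E/2 = 10/2 = 5
r^2 = h^2 + k^2 - F = 49 + 25 + 182 = 256
r = 16

Center (7, 5), radius = 16


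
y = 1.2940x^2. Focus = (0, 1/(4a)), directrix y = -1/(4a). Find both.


a = 1.2940
1/(4a) = 0.1932
Focus = (0, 0.1932)
Directrix: y = -0.1932

Focus = (0, 0.1932), Directrix: y = -0.1932


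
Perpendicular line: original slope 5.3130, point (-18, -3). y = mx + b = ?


Perpendicular slope = -1/m1 = -1/5.3130 = -0.1882
b2 = y0 - m2*x0 = -3 - 18/5.3130 = -3 - 3.3879 = -6.3879

y = -0.1882x - 6.3879


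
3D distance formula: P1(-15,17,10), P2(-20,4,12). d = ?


dx=-5, dy=-13, dz=2
d = sqrt(25+169+4) = sqrt(198) = 14.0712

14.0712


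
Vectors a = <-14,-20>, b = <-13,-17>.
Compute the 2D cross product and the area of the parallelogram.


cross = -14*(-17) + 20*(-13) = 238 - 260 = -22
Parallelogram area = |-22| = 22

cross = -22, parallelogram area = 22


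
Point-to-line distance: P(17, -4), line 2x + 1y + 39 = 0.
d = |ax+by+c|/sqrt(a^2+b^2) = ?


|2*17 + 1*(-4) + 39| = |69| = 69
sqrt(4 + 1) = sqrt(5) = 2.2361
d = 69/sqrt(5) = 30.8577

30.8577


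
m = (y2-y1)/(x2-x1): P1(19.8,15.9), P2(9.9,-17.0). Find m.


dy = -17.0 - 15.9 = -32.9
dx = 9.9 - 19.8 = -9.9
m = -32.9/(-9.9) = 3.3232

m = 3.3232


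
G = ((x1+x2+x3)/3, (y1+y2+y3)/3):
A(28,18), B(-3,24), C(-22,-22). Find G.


Gx = (28- 3- 22)/3 = 3/3 = 1.0000
Gy = (18+24- 22)/3 = 20/3 = 6.6667

G = (1.0000, 6.6667)


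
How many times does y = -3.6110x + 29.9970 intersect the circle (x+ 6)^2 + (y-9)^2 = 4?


Substitute y = -3.6110x + 29.9970: (x+ 6)^2 + (-3.6110x+29.9970-9)^2 = 4
Expand to Ax^2 + Bx + C = 0, where b-k = 20.997
A = 1+m^2 = 14.039321
B = 2(m(b-k) - h) = 2(-3.6110*20.997 + 6) = -139.640334
C = h^2 + (b-k)^2 - r^2 = 36 + 440.874009 - 4 = 472.874009
disc = B^2-4AC = 19499.4229 - 26555.3200 = -7055.8971
disc < 0

0 intersection points


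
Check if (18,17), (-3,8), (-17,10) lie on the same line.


18*(8-10) - 3*(10-17) - 17*(17-8)
= -36 + 21 - 153 = -168

No, not collinear (determinant = -168)


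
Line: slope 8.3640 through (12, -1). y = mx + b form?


y + 1 = 8.3640(x - 12)
y = 8.3640x - 1 - 8.3640*12
y = 8.3640x - 101.3680

y = 8.3640x - 101.3680


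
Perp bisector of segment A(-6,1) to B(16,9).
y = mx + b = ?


Midpoint = (5, 5)
Slope of AB = dy/dx = 8/22 = 0.3636
Perp slope = -dx/dy = -22/8 = -2.7500
b = My - (perp slope)*Mx = 5 + (22*5)/8 = 5 + 13.7500 = 18.7500

y = -2.7500x + 18.7500


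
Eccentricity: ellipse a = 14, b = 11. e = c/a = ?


c = sqrt(196-121) = sqrt(75) = 8.6603
e = c/a = sqrt(75)/14 = 0.6186

e = 0.6186


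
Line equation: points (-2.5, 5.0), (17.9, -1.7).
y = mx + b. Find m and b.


m = (-6.7)/(20.4) = -0.3284
b = y1 - m*x1 = 5.0 - (-6.7*(-2.5))/(20.4) = 5.0 - 0.8211 = 4.1789

y = -0.3284x + 4.1789


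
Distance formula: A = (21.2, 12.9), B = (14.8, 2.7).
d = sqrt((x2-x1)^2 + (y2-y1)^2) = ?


dx = 14.8 - 21.2 = -6.4
dy = 2.7 - 12.9 = -10.2
d = sqrt(40.96 + 104.04) = sqrt(145) = 12.0416

12.0416


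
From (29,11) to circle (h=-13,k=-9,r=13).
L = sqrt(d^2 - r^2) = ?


d = sqrt((29+ 13)^2 + (11+ 9)^2) = sqrt(1764+400) = 46.5188
L = sqrt(2164.0000 - 169) = sqrt(1995.0000) = 44.6654

44.6654


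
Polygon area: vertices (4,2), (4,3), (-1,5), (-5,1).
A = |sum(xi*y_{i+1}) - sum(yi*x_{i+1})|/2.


sum(xi*y_{i+1}) = 4*3 + 4*5 - 1*1 - 5*2 = 21
sum(yi*x_{i+1}) = 2*4 + 3*(-1) + 5*(-5) + 1*4 = -16
Area = |21 + 16|/2 = 37/2 = 18.5000

18.5000 sq units


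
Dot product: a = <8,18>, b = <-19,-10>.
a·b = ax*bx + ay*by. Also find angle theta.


a·b = 8*(-19) + 18*(-10) = -152 - 180 = -332
|a| = sqrt(64+324) = 19.6977
|b| = sqrt(361+100) = 21.4709
cos(theta) = -332/(sqrt(388)*sqrt(461)) = -332/sqrt(178868) = -0.785004
theta = arccos(-332/sqrt(178868)) = 141.7210 degrees

a·b = -332, theta = 141.7210 deg


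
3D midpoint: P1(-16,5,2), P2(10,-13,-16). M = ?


Mx = (-16+10)/2 = -3.0000
My = (5- 13)/2 = -4.0000
Mz = (2- 16)/2 = -7.0000

M = (-3.0000, -4.0000, -7.0000)


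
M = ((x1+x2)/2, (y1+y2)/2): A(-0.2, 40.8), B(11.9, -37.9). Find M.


Mx = (-0.2 + 11.9)/2 = 11.7/2 = 5.8500
My = (40.8 - 37.9)/2 = 2.9/2 = 1.4500

(5.8500, 1.4500)


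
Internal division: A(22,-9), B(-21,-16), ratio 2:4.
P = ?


Px = (2*(-21) + 4*22)/6 = 46/6 = 7.6667
Py = (2*(-16) + 4*(-9))/6 = -68/6 = -11.3333

P = (7.6667, -11.3333)


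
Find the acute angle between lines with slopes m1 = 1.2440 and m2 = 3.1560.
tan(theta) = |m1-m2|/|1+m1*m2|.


m1-m2 = -1.912
1+m1*m2 = 4.926064
tan(theta) = |-1.912/4.926064| = 0.388139
theta = arctan(|-1.912/4.926064|) = 21.2132 degrees (acute angle)

21.2132 degrees


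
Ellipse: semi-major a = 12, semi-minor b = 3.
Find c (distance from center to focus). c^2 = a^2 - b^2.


c^2 = 12^2 - 3^2 = 144 - 9 = 135
c = sqrt(135) = 11.6190

c = 11.6190


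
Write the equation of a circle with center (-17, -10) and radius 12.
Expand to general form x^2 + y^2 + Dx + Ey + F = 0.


(x+ 17)^2 + (y+ 10)^2 = 12^2
D = -2h = 34, E = -2k = 20
F = h^2+k^2-r^2 = 289+100-144 = 245

x^2 + y^2 + 34x + 20y + 245 = 0


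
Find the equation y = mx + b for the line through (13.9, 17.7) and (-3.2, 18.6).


m = (0.9)/(-17.1) = -0.0526
b = y1 - m*x1 = 17.7 - (0.9*13.9)/(-17.1) = 17.7 + 0.7316 = 18.4316

y = -0.0526x + 18.4316


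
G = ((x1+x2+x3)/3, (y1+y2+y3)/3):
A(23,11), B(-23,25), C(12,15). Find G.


Gx = (23- 23+12)/3 = 12/3 = 4.0000
Gy = (11+25+15)/3 = 51/3 = 17.0000

G = (4.0000, 17.0000)


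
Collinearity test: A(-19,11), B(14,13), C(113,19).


-19*(13-19) + 14*(19-11) + 113*(11-13)
= 114 + 112 - 226 = 0

Yes, collinear (determinant = 0)


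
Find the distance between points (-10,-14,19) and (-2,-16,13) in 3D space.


dx=8, dy=-2, dz=-6
d = sqrt(64+4+36) = sqrt(104) = 10.1980

10.1980


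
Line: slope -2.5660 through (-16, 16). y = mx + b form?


y - 16 = -2.5660(x + 16)
y = -2.5660x + 16 + 2.5660*(-16)
y = -2.5660x - 25.0560

y = -2.5660x - 25.0560


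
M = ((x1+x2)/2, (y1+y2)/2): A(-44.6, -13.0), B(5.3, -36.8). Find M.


Mx = (-44.6 + 5.3)/2 = -39.3/2 = -19.6500
My = (-13.0 - 36.8)/2 = -49.8/2 = -24.9000

(-19.6500, -24.9000)


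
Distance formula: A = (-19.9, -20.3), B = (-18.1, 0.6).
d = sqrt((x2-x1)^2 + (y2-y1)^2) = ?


dx = -18.1 + 19.9 = 1.8
dy = 0.6 + 20.3 = 20.9
d = sqrt(3.24 + 436.81) = sqrt(440.05) = 20.9774

20.9774


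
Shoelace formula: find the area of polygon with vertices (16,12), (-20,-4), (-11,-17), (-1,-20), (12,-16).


sum(xi*y_{i+1}) = 16*(-4) - 20*(-17) - 11*(-20) - 1*(-16) + 12*12 = 656
sum(yi*x_{i+1}) = 12*(-20) - 4*(-11) - 17*(-1) - 20*12 - 16*16 = -675
Area = |656 + 675|/2 = 1331/2 = 665.5000

665.5000 sq units


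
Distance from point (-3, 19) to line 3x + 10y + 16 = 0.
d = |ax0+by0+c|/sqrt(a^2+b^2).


|3*(-3) + 10*19 + 16| = |197| = 197
sqrt(9 + 100) = sqrt(109) = 10.4403
d = 197/sqrt(109) = 18.8692

18.8692


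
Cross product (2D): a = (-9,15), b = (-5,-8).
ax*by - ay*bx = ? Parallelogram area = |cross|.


cross = -9*(-8) - 15*(-5) = 72 + 75 = 147
Parallelogram area = |147| = 147

cross = 147, parallelogram area = 147


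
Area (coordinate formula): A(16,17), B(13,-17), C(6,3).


16*(-17-3) = -320
13*(3-17) = -182
6*(17+ 17) = 204
sum = -298
Area = |-298|/2 = 149.0000

149.0000 sq units


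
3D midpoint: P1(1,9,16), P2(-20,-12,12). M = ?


Mx = (1- 20)/2 = -9.5000
My = (9- 12)/2 = -1.5000
Mz = (16+12)/2 = 14.0000

M = (-9.5000, -1.5000, 14.0000)


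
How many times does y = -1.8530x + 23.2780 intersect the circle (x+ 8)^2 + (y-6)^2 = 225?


Substitute y = -1.8530x + 23.2780: (x+ 8)^2 + (-1.8530x+23.2780-6)^2 = 225
Expand to Ax^2 + Bx + C = 0, where b-k = 17.278
A = 1+m^2 = 4.433609
B = 2(m(b-k) - h) = 2(-1.8530*17.278 + 8) = -48.032268
C = h^2 + (b-k)^2 - r^2 = 64 + 298.529284 - 225 = 137.529284
disc = B^2-4AC = 2307.0988 - 2439.0043 = -131.9055
disc < 0

0 intersection points


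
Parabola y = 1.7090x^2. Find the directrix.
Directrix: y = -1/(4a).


a = 1.7090
1/(4a) = 0.1463
directrix: y = -0.1463 = -0.1463

y = -0.1463


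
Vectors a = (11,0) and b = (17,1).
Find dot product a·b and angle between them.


a·b = 11*17 + 0*1 = 187 + 0 = 187
|a| = sqrt(121+0) = 11.0000
|b| = sqrt(289+1) = 17.0294
cos(theta) = 187/(sqrt(121)*sqrt(290)) = 187/sqrt(35090) = 0.998274
theta = arccos(187/sqrt(35090)) = 3.3665 degrees

a·b = 187, theta = 3.3665 deg


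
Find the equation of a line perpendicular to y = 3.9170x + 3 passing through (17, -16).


Perpendicular slope = -1/m1 = -1/3.9170 = -0.2553
b2 = y0 - m2*x0 = -16 + 17/3.9170 = -16 + 4.3401 = -11.6599

y = -0.2553x - 11.6599


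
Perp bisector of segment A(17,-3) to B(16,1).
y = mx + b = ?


Midpoint = (16.5, -1)
Slope of AB = dy/dx = 4/(-1) = -4.0000
Perp slope = -dx/dy = 1/4 = 0.2500
b = My - (perp slope)*Mx = -1 + (-1*16.5)/4 = -1 - 4.1250 = -5.1250

y = 0.2500x - 5.1250


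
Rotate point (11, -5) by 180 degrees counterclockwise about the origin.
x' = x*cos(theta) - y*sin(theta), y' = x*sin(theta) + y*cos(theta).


cos(180) = -1, sin(180) = 0
x' = 11*(-1) + 5*0 = -11
y' = 11*0 - 5*(-1) = 5

(-11, 5)


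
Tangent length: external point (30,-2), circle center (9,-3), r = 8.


d = sqrt((30-9)^2 + (-2+ 3)^2) = sqrt(441+1) = 21.0238
L = sqrt(442.0000 - 64) = sqrt(378.0000) = 19.4422

19.4422


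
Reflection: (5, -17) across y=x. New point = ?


Reflection rule for y=x: (y, x)
(5, -17) -> (-17, 5)

(-17, 5)


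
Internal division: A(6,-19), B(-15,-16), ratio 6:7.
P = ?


Px = (6*(-15) + 7*6)/13 = -48/13 = -3.6923
Py = (6*(-16) + 7*(-19))/13 = -229/13 = -17.6154

P = (-3.6923, -17.6154)


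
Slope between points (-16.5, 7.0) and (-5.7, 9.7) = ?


dy = 9.7 - 7.0 = 2.7
dx = -5.7 + 16.5 = 10.8
m = 2.7/10.8 = 0.2500

m = 0.2500


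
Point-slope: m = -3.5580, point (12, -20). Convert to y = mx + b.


y + 20 = -3.5580(x - 12)
y = -3.5580x - 20 + 3.5580*12
y = -3.5580x + 22.6960

y = -3.5580x + 22.6960


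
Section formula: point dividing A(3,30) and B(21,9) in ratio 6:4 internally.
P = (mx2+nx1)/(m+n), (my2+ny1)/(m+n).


Px = (6*21 + 4*3)/10 = 138/10 = 13.8000
Py = (6*9 + 4*30)/10 = 174/10 = 17.4000

P = (13.8000, 17.4000)


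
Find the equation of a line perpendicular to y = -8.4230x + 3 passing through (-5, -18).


Perpendicular slope = -1/m1 = -1/(-8.4230) = 0.1187
b2 = y0 - m2*x0 = -18 - 5/(-8.4230) = -18 + 0.5936 = -17.4064

y = 0.1187x - 17.4064


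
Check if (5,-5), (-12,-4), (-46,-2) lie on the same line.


5*(-4+ 2) - 12*(-2+ 5) - 46*(-5+ 4)
= -10 - 36 + 46 = 0

Yes, collinear (determinant = 0)


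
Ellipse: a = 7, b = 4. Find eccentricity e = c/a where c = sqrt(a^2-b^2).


c = sqrt(49-16) = sqrt(33) = 5.7446
e = c/a = sqrt(33)/7 = 0.8207

e = 0.8207


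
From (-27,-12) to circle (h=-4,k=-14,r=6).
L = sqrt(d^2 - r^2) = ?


d = sqrt((-27+ 4)^2 + (-12+ 14)^2) = sqrt(529+4) = 23.0868
L = sqrt(533.0000 - 36) = sqrt(497.0000) = 22.2935

22.2935


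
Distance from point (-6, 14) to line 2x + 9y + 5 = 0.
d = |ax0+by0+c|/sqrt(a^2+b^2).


|2*(-6) + 9*14 + 5| = |119| = 119
sqrt(4 + 81) = sqrt(85) = 9.2195
d = 119/sqrt(85) = 12.9074

12.9074


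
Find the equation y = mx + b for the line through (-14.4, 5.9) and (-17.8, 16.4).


m = (10.5)/(-3.4) = -3.0882
b = y1 - m*x1 = 5.9 - (10.5*(-14.4))/(-3.4) = 5.9 - 44.4706 = -38.5706

y = -3.0882x - 38.5706


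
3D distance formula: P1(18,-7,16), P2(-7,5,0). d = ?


dx=-25, dy=12, dz=-16
d = sqrt(625+144+256) = sqrt(1025) = 32.0156

32.0156


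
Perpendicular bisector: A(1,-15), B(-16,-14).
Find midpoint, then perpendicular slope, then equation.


Midpoint = (-7.5, -14.5)
Slope of AB = dy/dx = 1/(-17) = -0.0588
Perp slope = -dx/dy = 17/1 = 17.0000
b = My - (perp slope)*Mx = -14.5 + (-17*(-7.5))/1 = -14.5 + 127.5000 = 113.0000

y = 17.0000x + 113.0000


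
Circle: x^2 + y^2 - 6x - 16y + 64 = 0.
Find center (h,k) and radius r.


h = -D/2 = 6/2 = 3
k = -E/2 = 16/2 = 8
r^2 = h^2 + k^2 - F = 9 + 64 - 64 = 9
r = 3

Center (3, 8), radius = 3


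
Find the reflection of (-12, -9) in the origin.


Reflection rule for origin: (-x, -y)
(-12, -9) -> (12, 9)

(12, 9)


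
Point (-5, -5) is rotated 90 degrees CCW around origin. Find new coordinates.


cos(90) = 0, sin(90) = 1
x' = -5*0 + 5*1 = 5
y' = -5*1 - 5*0 = -5

(5, -5)


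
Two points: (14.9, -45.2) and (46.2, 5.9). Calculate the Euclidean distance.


dx = 46.2 - 14.9 = 31.3
dy = 5.9 + 45.2 = 51.1
d = sqrt(979.69 + 2611.21) = sqrt(3590.9) = 59.9241

59.9241


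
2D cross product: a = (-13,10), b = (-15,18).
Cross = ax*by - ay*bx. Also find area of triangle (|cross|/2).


cross = -13*18 - 10*(-15) = -234 + 150 = -84
Triangle area = |-84|/2 = 84/2 = 42.0000

cross = -84, triangle area = 42.0000


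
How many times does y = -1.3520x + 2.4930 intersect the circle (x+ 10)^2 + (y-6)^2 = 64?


Substitute y = -1.3520x + 2.4930: (x+ 10)^2 + (-1.3520x+2.4930-6)^2 = 64
Expand to Ax^2 + Bx + C = 0, where b-k = -3.507
A = 1+m^2 = 2.827904
B = 2(m(b-k) - h) = 2(-1.3520*(-3.507) + 10) = 29.482928
C = h^2 + (b-k)^2 - r^2 = 100 + 12.299049 - 64 = 48.299049
disc = B^2-4AC = 869.2430 - 546.3403 = 322.9027
disc > 0

2 intersection points


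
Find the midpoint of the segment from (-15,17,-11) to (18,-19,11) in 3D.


Mx = (-15+18)/2 = 1.5000
My = (17- 19)/2 = -1.0000
Mz = (-11+11)/2 = 0

M = (1.5000, -1.0000, 0)


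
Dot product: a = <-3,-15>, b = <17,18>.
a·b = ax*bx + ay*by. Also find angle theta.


a·b = -3*17 - 15*18 = -51 - 270 = -321
|a| = sqrt(9+225) = 15.2971
|b| = sqrt(289+324) = 24.7588
cos(theta) = -321/(sqrt(234)*sqrt(613)) = -321/sqrt(143442) = -0.847553
theta = arccos(-321/sqrt(143442)) = 147.9465 degrees

a·b = -321, theta = 147.9465 deg


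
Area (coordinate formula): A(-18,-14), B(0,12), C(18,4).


-18*(12-4) = -144
0*(4+ 14) = 0
18*(-14-12) = -468
sum = -612
Area = |-612|/2 = 306.0000

306.0000 sq units


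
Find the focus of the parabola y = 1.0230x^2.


a = 1.0230
4a = 4.0920
focus = (0, 1/4.0920) = (0, 0.2444)

Focus = (0, 0.2444)


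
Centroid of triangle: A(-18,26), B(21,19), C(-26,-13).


Gx = (-18+21- 26)/3 = -23/3 = -7.6667
Gy = (26+19- 13)/3 = 32/3 = 10.6667

G = (-7.6667, 10.6667)


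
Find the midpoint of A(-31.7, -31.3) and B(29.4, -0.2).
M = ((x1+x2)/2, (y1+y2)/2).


Mx = (-31.7 + 29.4)/2 = -2.3/2 = -1.1500
My = (-31.3 - 0.2)/2 = -31.5/2 = -15.7500

(-1.1500, -15.7500)


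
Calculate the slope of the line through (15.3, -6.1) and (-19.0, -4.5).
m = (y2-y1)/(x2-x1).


dy = -4.5 + 6.1 = 1.6
dx = -19.0 - 15.3 = -34.3
m = 1.6/(-34.3) = -0.0466

m = -0.0466


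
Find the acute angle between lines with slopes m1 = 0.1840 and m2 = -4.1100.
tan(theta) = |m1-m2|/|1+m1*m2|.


m1-m2 = 4.294
1+m1*m2 = 0.24376
tan(theta) = |4.294/0.24376| = 17.615688
theta = arctan(|4.294/0.24376|) = 86.7509 degrees (acute angle)

86.7509 degrees


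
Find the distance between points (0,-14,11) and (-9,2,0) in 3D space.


dx=-9, dy=16, dz=-11
d = sqrt(81+256+121) = sqrt(458) = 21.4009

21.4009


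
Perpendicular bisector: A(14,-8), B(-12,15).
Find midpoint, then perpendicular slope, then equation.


Midpoint = (1, 3.5)
Slope of AB = dy/dx = 23/(-26) = -0.8846
Perp slope = -dx/dy = 26/23 = 1.1304
b = My - (perp slope)*Mx = 3.5 + (-26*1)/23 = 3.5 - 1.1304 = 2.3696

y = 1.1304x + 2.3696


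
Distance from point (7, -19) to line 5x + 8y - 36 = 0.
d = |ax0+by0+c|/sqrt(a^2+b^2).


|5*7 + 8*(-19) - 36| = |-153| = 153
sqrt(25 + 64) = sqrt(89) = 9.4340
d = 153/sqrt(89) = 16.2180

16.2180


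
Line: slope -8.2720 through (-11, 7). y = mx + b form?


y - 7 = -8.2720(x + 11)
y = -8.2720x + 7 + 8.2720*(-11)
y = -8.2720x - 83.9920

y = -8.2720x - 83.9920


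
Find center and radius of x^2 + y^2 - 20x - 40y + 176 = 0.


h = -D/2 = 20/2 = 10
k = -E/2 = 40/2 = 20
r^2 = h^2 + k^2 - F = 100 + 400 - 176 = 324
r = 18

Center (10, 20), radius = 18


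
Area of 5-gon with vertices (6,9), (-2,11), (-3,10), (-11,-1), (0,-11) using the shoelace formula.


sum(xi*y_{i+1}) = 6*11 - 2*10 - 3*(-1) - 11*(-11) + 0*9 = 170
sum(yi*x_{i+1}) = 9*(-2) + 11*(-3) + 10*(-11) - 1*0 - 11*6 = -227
Area = |170 + 227|/2 = 397/2 = 198.5000

198.5000 sq units


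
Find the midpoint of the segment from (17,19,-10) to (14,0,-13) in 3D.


Mx = (17+14)/2 = 15.5000
My = (19+0)/2 = 9.5000
Mz = (-10- 13)/2 = -11.5000

M = (15.5000, 9.5000, -11.5000)


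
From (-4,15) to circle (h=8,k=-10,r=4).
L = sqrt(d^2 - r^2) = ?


d = sqrt((-4-8)^2 + (15+ 10)^2) = sqrt(144+625) = 27.7308
L = sqrt(769.0000 - 16) = sqrt(753.0000) = 27.4408

27.4408


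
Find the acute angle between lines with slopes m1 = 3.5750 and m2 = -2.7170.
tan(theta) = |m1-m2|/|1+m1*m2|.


m1-m2 = 6.292
1+m1*m2 = -8.713275
tan(theta) = |6.292/(-8.713275)| = 0.722117
theta = arctan(|6.292/(-8.713275)|) = 35.8337 degrees (acute angle)

35.8337 degrees


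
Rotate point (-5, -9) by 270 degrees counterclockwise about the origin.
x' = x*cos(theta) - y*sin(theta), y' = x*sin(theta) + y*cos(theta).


cos(270) = 0, sin(270) = -1
x' = -5*0 + 9*(-1) = -9
y' = -5*(-1) - 9*0 = 5

(-9, 5)


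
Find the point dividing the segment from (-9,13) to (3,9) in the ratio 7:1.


Px = (7*3 + 1*(-9))/8 = 12/8 = 1.5000
Py = (7*9 + 1*13)/8 = 76/8 = 9.5000

P = (1.5000, 9.5000)


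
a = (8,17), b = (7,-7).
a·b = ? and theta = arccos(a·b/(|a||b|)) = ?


a·b = 8*7 + 17*(-7) = 56 - 119 = -63
|a| = sqrt(64+289) = 18.7883
|b| = sqrt(49+49) = 9.8995
cos(theta) = -63/(sqrt(353)*sqrt(98)) = -63/sqrt(34594) = -0.338719
theta = arccos(-63/sqrt(34594)) = 109.7989 degrees

a·b = -63, theta = 109.7989 deg


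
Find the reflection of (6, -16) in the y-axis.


Reflection rule for y-axis: (-x, y)
(6, -16) -> (-6, -16)

(-6, -16)


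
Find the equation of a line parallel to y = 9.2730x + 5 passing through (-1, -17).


Parallel lines have equal slopes.
m2 = 9.2730
b2 = -17 - 9.2730*(-1) = -7.7270

y = 9.2730x - 7.7270


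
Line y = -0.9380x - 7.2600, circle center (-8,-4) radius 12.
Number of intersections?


Substitute y = -0.9380x - 7.2600: (x+ 8)^2 + (-0.9380x- 7.2600+ 4)^2 = 144
Expand to Ax^2 + Bx + C = 0, where b-k = -3.26
A = 1+m^2 = 1.879844
B = 2(m(b-k) - h) = 2(-0.9380*(-3.26) + 8) = 22.11576
C = h^2 + (b-k)^2 - r^2 = 64 + 10.6276 - 144 = -69.3724
disc = B^2-4AC = 489.1068 + 521.6372 = 1010.7440
disc > 0

2 intersection points


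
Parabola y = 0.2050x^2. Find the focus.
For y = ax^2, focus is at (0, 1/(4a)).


a = 0.2050
4a = 0.8200
focus = (0, 1/0.8200) = (0, 1.2195)

Focus = (0, 1.2195)


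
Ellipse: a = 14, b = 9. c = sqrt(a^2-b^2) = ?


c^2 = 14^2 - 9^2 = 196 - 81 = 115
c = sqrt(115) = 10.7238

c = 10.7238


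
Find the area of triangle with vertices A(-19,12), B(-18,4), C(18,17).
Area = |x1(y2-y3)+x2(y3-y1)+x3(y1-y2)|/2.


-19*(4-17) = 247
-18*(17-12) = -90
18*(12-4) = 144
sum = 301
Area = |301|/2 = 150.5000

150.5000 sq units


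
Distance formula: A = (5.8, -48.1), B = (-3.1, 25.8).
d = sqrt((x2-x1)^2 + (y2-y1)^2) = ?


dx = -3.1 - 5.8 = -8.9
dy = 25.8 + 48.1 = 73.9
d = sqrt(79.21 + 5461.21) = sqrt(5540.42) = 74.4340

74.4340


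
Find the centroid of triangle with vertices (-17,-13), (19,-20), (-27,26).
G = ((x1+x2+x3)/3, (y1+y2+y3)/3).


Gx = (-17+19- 27)/3 = -25/3 = -8.3333
Gy = (-13- 20+26)/3 = -7/3 = -2.3333

G = (-8.3333, -2.3333)


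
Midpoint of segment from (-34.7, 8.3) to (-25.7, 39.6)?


Mx = (-34.7 - 25.7)/2 = -60.4/2 = -30.2000
My = (8.3 + 39.6)/2 = 47.9/2 = 23.9500

(-30.2000, 23.9500)


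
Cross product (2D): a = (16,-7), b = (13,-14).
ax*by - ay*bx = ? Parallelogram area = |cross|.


cross = 16*(-14) + 7*13 = -224 + 91 = -133
Parallelogram area = |-133| = 133

cross = -133, parallelogram area = 133


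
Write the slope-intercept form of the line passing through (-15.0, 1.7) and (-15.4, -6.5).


m = (-8.2)/(-0.4) = 20.5000
b = y1 - m*x1 = 1.7 - (-8.2*(-15.0))/(-0.4) = 1.7 + 307.5000 = 309.2000

y = 20.5000x + 309.2000


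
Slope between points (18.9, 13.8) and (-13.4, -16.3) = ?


dy = -16.3 - 13.8 = -30.1
dx = -13.4 - 18.9 = -32.3
m = -30.1/(-32.3) = 0.9319

m = 0.9319


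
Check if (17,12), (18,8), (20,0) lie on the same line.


17*(8-0) + 18*(0-12) + 20*(12-8)
= 136 - 216 + 80 = 0

Yes, collinear (determinant = 0)


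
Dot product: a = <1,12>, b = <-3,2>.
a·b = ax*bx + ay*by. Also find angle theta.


a·b = 1*(-3) + 12*2 = -3 + 24 = 21
|a| = sqrt(1+144) = 12.0416
|b| = sqrt(9+4) = 3.6056
cos(theta) = 21/(sqrt(145)*sqrt(13)) = 21/sqrt(1885) = 0.483686
theta = arccos(21/sqrt(1885)) = 61.0736 degrees

a·b = 21, theta = 61.0736 deg


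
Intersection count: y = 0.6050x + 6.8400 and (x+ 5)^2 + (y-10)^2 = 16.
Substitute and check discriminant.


Substitute y = 0.6050x + 6.8400: (x+ 5)^2 + (0.6050x+6.8400-10)^2 = 16
Expand to Ax^2 + Bx + C = 0, where b-k = -3.16
A = 1+m^2 = 1.366025
B = 2(m(b-k) - h) = 2(0.6050*(-3.16) + 5) = 6.1764
C = h^2 + (b-k)^2 - r^2 = 25 + 9.9856 - 16 = 18.9856
disc = B^2-4AC = 38.1479 - 103.7392 = -65.5913
disc < 0

0 intersection points


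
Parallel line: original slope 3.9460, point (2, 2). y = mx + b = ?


Parallel lines have equal slopes.
m2 = 3.9460
b2 = 2 - 3.9460*2 = -5.8920

y = 3.9460x - 5.8920


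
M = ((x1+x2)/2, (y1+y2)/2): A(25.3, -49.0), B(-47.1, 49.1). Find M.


Mx = (25.3 - 47.1)/2 = -21.8/2 = -10.9000
My = (-49.0 + 49.1)/2 = 0.1/2 = 0.0500

(-10.9000, 0.0500)


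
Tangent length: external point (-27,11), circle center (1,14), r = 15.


d = sqrt((-27-1)^2 + (11-14)^2) = sqrt(784+9) = 28.1603
L = sqrt(793.0000 - 225) = sqrt(568.0000) = 23.8328

23.8328


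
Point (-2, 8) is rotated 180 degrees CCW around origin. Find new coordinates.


cos(180) = -1, sin(180) = 0
x' = -2*(-1) - 8*0 = 2
y' = -2*0 + 8*(-1) = -8

(2, -8)


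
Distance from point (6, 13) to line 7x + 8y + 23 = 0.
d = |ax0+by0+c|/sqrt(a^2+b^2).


|7*6 + 8*13 + 23| = |169| = 169
sqrt(49 + 64) = sqrt(113) = 10.6301
d = 169/sqrt(113) = 15.8982

15.8982


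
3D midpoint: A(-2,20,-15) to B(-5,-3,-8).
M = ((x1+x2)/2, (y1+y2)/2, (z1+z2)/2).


Mx = (-2- 5)/2 = -3.5000
My = (20- 3)/2 = 8.5000
Mz = (-15- 8)/2 = -11.5000

M = (-3.5000, 8.5000, -11.5000)


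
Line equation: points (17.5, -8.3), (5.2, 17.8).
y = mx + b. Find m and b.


m = (26.1)/(-12.3) = -2.1220
b = y1 - m*x1 = -8.3 - (26.1*17.5)/(-12.3) = -8.3 + 37.1341 = 28.8341

y = -2.1220x + 28.8341


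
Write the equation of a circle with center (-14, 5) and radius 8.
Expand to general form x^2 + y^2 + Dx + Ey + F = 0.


(x+ 14)^2 + (y-5)^2 = 8^2
D = -2h = 28, E = -2k = -10
F = h^2+k^2-r^2 = 196+25-64 = 157

x^2 + y^2 + 28x - 10y + 157 = 0


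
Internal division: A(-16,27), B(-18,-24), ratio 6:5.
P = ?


Px = (6*(-18) + 5*(-16))/11 = -188/11 = -17.0909
Py = (6*(-24) + 5*27)/11 = -9/11 = -0.8182

P = (-17.0909, -0.8182)


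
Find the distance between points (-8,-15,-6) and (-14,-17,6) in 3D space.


dx=-6, dy=-2, dz=12
d = sqrt(36+4+144) = sqrt(184) = 13.5647

13.5647


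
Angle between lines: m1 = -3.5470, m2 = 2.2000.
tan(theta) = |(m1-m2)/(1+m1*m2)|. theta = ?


m1-m2 = -5.747
1+m1*m2 = -6.8034
tan(theta) = |-5.747/(-6.8034)| = 0.844725
theta = arctan(|-5.747/(-6.8034)|) = 40.1886 degrees (acute angle)

40.1886 degrees


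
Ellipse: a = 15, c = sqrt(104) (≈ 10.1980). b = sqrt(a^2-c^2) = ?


b^2 = 15^2 - (sqrt(104))^2 = 225 - 104 = 121
b = sqrt(121) = 11

b = 11


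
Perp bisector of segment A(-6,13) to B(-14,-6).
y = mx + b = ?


Midpoint = (-10, 3.5)
Slope of AB = dy/dx = -19/(-8) = 2.3750
Perp slope = -dx/dy = -8/19 = -0.4211
b = My - (perp slope)*Mx = 3.5 + (-8*(-10))/(-19) = 3.5 - 4.2105 = -0.7105

y = -0.4211x - 0.7105


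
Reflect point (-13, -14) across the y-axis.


Reflection rule for y-axis: (-x, y)
(-13, -14) -> (13, -14)

(13, -14)


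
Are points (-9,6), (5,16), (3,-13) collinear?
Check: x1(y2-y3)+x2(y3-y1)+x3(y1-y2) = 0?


-9*(16+ 13) + 5*(-13-6) + 3*(6-16)
= -261 - 95 - 30 = -386

No, not collinear (determinant = -386)


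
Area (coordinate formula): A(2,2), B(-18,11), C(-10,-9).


2*(11+ 9) = 40
-18*(-9-2) = 198
-10*(2-11) = 90
sum = 328
Area = |328|/2 = 164.0000

164.0000 sq units


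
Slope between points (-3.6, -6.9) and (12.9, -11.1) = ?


dy = -11.1 + 6.9 = -4.2
dx = 12.9 + 3.6 = 16.5
m = -4.2/16.5 = -0.2545

m = -0.2545


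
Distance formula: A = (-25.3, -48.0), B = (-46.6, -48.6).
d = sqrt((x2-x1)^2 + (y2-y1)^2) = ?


dx = -46.6 + 25.3 = -21.3
dy = -48.6 + 48.0 = -0.6
d = sqrt(453.69 + 0.36) = sqrt(454.05) = 21.3084

21.3084
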